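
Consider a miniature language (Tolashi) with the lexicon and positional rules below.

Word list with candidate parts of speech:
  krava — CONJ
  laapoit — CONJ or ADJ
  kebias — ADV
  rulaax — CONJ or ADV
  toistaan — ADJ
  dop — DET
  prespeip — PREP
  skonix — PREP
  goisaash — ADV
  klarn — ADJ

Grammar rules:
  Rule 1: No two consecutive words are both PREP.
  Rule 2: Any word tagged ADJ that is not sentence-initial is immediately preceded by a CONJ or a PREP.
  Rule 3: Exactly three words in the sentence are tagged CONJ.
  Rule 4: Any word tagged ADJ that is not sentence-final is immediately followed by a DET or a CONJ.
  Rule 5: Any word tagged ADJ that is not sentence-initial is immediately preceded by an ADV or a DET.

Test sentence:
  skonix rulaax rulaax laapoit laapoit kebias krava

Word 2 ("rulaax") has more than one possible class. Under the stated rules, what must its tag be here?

ADV

Candidates per position — 1:skonix {PREP}; 2:rulaax {CONJ,ADV}; 3:rulaax {CONJ,ADV}; 4:laapoit {CONJ,ADJ}; 5:laapoit {CONJ,ADJ}; 6:kebias {ADV}; 7:krava {CONJ}.
If word 5 were ADJ, no tagging could satisfy rule 4; so word 5 is CONJ.
Position 2: the remaining choice is settled jointly with positions 3, 4 — only ADV at position 2 is part of a tagging that satisfies every rule.
The only consistent sequence is: PREP ADV ADV CONJ CONJ ADV CONJ.
Checking: rule 1 satisfied; rule 2 satisfied; rule 3 satisfied; rule 4 satisfied; rule 5 satisfied.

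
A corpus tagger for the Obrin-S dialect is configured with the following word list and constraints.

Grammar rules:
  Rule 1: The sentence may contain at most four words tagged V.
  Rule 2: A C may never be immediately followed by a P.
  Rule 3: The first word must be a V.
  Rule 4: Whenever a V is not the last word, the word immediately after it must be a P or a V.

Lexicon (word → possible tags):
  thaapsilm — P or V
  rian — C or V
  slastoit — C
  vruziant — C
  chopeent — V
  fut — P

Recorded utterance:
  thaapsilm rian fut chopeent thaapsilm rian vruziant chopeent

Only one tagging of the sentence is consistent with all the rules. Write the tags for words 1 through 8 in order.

Candidates per position — 1:thaapsilm {P,V}; 2:rian {C,V}; 3:fut {P}; 4:chopeent {V}; 5:thaapsilm {P,V}; 6:rian {C,V}; 7:vruziant {C}; 8:chopeent {V}.
At position 1, choosing P makes rule 3 impossible to satisfy; hence V.
At position 2, choosing C makes rule 2 impossible to satisfy; hence V.
At position 5, choosing V makes rule 1 impossible to satisfy; hence P.
At position 6, choosing V makes rule 1 impossible to satisfy; hence C.
The unique satisfying tagging is: V V P V P C C V.
Check: rule 1 ok; rule 2 ok; rule 3 ok; rule 4 ok.

V V P V P C C V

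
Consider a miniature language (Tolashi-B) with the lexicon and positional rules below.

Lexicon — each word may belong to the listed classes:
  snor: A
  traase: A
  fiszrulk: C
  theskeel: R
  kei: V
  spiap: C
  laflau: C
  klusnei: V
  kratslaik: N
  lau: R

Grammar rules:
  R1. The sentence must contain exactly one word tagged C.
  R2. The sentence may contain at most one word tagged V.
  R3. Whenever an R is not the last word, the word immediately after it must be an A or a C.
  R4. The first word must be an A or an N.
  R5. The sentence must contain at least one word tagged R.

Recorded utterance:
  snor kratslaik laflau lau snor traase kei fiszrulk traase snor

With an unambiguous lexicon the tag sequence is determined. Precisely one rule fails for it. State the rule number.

1

Fixed tagging: A N C R A A V C A A.
Checking each rule: R1 fail, R2 pass, R3 pass, R4 pass, R5 pass.
Only rule 1 fails.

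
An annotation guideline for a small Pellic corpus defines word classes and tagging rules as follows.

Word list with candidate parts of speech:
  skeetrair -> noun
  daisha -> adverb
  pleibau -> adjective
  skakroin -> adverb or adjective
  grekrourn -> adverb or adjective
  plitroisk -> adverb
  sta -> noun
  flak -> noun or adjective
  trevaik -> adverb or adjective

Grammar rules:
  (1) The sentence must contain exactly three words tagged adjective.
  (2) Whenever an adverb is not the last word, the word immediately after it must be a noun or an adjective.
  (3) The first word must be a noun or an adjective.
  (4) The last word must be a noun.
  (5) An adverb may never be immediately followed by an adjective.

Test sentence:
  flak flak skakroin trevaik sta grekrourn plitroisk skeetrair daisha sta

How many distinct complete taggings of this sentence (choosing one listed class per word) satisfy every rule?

Candidates per position — 1:flak {noun,adjective}; 2:flak {noun,adjective}; 3:skakroin {adverb,adjective}; 4:trevaik {adverb,adjective}; 5:sta {noun}; 6:grekrourn {adverb,adjective}; 7:plitroisk {adverb}; 8:skeetrair {noun}; 9:daisha {adverb}; 10:sta {noun}.
There are 32 candidate sequences in total.
The sequences that satisfy every rule: noun noun adjective adjective noun adjective adverb noun adverb noun; noun adjective adjective adverb noun adjective adverb noun adverb noun; adjective noun adjective adverb noun adjective adverb noun adverb noun.
Count = 3.

3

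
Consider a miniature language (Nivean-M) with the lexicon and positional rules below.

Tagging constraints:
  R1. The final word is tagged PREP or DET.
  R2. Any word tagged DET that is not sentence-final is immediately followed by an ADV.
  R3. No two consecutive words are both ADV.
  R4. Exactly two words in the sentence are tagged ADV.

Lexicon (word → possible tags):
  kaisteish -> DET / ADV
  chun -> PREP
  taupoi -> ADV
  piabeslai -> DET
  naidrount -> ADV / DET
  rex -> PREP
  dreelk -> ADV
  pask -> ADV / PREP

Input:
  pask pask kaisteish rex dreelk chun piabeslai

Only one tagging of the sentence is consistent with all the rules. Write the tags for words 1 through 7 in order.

PREP PREP ADV PREP ADV PREP DET

Candidates per position — 1:pask {ADV,PREP}; 2:pask {ADV,PREP}; 3:kaisteish {DET,ADV}; 4:rex {PREP}; 5:dreelk {ADV}; 6:chun {PREP}; 7:piabeslai {DET}.
Word 3 cannot be DET — rule 2 would then fail for every completion. It is ADV.
Word 1 cannot be ADV — rule 4 would then fail for every completion. It is PREP.
Word 2 cannot be ADV — rule 3 would then fail for every completion. It is PREP.
So the tagging must be: PREP PREP ADV PREP ADV PREP DET.
Verifying each rule — rule 1 satisfied; rule 2 satisfied; rule 3 satisfied; rule 4 satisfied.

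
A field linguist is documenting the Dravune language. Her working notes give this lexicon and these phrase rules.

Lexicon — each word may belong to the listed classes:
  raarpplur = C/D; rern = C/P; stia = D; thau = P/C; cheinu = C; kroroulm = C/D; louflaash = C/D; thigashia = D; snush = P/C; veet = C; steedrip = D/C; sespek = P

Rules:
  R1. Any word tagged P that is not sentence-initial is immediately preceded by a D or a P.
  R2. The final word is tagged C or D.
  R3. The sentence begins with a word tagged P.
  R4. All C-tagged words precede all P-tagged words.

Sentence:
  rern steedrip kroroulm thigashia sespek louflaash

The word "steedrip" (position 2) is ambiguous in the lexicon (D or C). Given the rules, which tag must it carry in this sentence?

Candidates per position — 1:rern {C,P}; 2:steedrip {D,C}; 3:kroroulm {C,D}; 4:thigashia {D}; 5:sespek {P}; 6:louflaash {C,D}.
At position 1, choosing C makes rule 3 impossible to satisfy; hence P.
At position 2, choosing C makes rule 4 impossible to satisfy; hence D.
At position 3, choosing C makes rule 4 impossible to satisfy; hence D.
At position 6, choosing C makes rule 4 impossible to satisfy; hence D.
The only consistent sequence is: P D D D P D.
Rule-by-rule: rule 1 ✓; rule 2 ✓; rule 3 ✓; rule 4 ✓.

D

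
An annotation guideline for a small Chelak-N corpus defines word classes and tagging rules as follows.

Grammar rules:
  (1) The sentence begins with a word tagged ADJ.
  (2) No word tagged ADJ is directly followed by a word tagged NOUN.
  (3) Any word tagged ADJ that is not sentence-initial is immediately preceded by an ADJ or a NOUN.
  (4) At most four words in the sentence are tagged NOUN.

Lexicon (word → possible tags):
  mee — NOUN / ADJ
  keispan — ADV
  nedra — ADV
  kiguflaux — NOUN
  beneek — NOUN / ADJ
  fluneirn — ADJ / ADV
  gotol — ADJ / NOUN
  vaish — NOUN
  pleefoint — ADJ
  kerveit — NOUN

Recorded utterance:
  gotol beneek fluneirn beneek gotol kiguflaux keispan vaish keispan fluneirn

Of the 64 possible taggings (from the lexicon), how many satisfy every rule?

Candidates per position — 1:gotol {ADJ,NOUN}; 2:beneek {NOUN,ADJ}; 3:fluneirn {ADJ,ADV}; 4:beneek {NOUN,ADJ}; 5:gotol {ADJ,NOUN}; 6:kiguflaux {NOUN}; 7:keispan {ADV}; 8:vaish {NOUN}; 9:keispan {ADV}; 10:fluneirn {ADJ,ADV}.
There are 64 candidate sequences in total.
The sequences that satisfy every rule: ADJ ADJ ADV NOUN NOUN NOUN ADV NOUN ADV ADV.
Count = 1.

1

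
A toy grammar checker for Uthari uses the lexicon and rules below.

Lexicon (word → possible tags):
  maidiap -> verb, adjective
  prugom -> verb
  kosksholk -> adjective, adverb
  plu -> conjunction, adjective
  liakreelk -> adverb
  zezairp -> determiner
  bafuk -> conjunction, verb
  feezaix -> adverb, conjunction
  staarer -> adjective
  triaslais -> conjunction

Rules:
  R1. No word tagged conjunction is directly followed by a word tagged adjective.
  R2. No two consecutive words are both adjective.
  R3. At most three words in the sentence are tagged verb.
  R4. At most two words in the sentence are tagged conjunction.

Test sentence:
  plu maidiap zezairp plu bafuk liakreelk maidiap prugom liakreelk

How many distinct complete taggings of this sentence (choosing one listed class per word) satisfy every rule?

10

Candidates per position — 1:plu {conjunction,adjective}; 2:maidiap {verb,adjective}; 3:zezairp {determiner}; 4:plu {conjunction,adjective}; 5:bafuk {conjunction,verb}; 6:liakreelk {adverb}; 7:maidiap {verb,adjective}; 8:prugom {verb}; 9:liakreelk {adverb}.
There are 32 candidate sequences in total.
Checking each against the rules leaves 10 sequences.
Count = 10.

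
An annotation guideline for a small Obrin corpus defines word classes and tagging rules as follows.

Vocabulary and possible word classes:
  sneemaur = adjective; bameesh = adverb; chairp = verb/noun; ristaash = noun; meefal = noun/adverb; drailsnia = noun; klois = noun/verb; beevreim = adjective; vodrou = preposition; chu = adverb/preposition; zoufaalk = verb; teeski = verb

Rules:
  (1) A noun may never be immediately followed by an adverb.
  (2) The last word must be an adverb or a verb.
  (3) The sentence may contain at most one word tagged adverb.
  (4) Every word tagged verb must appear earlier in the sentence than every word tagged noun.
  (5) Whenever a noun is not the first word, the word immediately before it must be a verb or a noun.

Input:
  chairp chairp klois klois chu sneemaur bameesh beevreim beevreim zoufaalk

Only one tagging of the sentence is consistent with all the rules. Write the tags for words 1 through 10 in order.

verb verb verb verb preposition adjective adverb adjective adjective verb

Candidates per position — 1:chairp {verb,noun}; 2:chairp {verb,noun}; 3:klois {noun,verb}; 4:klois {noun,verb}; 5:chu {adverb,preposition}; 6:sneemaur {adjective}; 7:bameesh {adverb}; 8:beevreim {adjective}; 9:beevreim {adjective}; 10:zoufaalk {verb}.
Position 1: noun is ruled out by rule 4; that leaves verb.
Position 2: noun is ruled out by rule 4; that leaves verb.
Position 3: noun is ruled out by rule 4; that leaves verb.
Position 4: noun is ruled out by rule 4; that leaves verb.
Position 5: adverb is ruled out by rule 3; that leaves preposition.
That leaves exactly one tagging: verb verb verb verb preposition adjective adverb adjective adjective verb.
Verifying each rule — rule 1 ✓; rule 2 ✓; rule 3 ✓; rule 4 ✓; rule 5 ✓.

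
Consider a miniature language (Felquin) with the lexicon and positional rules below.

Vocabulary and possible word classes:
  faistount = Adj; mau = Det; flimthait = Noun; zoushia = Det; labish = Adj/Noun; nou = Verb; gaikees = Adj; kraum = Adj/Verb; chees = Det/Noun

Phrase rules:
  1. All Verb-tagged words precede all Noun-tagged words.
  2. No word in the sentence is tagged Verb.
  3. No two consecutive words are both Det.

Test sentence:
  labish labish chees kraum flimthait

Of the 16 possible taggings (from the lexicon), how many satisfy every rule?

8

Candidates per position — 1:labish {Adj,Noun}; 2:labish {Adj,Noun}; 3:chees {Det,Noun}; 4:kraum {Adj,Verb}; 5:flimthait {Noun}.
There are 16 candidate sequences in total.
Checking each against the rules leaves 8 sequences.
Count = 8.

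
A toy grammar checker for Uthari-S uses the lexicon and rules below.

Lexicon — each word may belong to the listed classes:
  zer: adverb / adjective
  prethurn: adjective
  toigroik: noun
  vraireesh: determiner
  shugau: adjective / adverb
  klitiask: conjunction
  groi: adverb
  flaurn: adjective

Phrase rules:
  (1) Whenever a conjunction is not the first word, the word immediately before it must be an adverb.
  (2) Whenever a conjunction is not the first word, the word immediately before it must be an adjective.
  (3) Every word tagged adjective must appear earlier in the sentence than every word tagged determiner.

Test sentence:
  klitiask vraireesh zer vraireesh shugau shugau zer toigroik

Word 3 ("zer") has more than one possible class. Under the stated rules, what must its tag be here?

adverb

Candidates per position — 1:klitiask {conjunction}; 2:vraireesh {determiner}; 3:zer {adverb,adjective}; 4:vraireesh {determiner}; 5:shugau {adjective,adverb}; 6:shugau {adjective,adverb}; 7:zer {adverb,adjective}; 8:toigroik {noun}.
Word 3 cannot be adjective — rule 3 would then fail for every completion. It is adverb.
Word 5 cannot be adjective — rule 3 would then fail for every completion. It is adverb.
Word 6 cannot be adjective — rule 3 would then fail for every completion. It is adverb.
Word 7 cannot be adjective — rule 3 would then fail for every completion. It is adverb.
The unique satisfying tagging is: conjunction determiner adverb determiner adverb adverb adverb noun.
Verifying each rule — rule 1 ok; rule 2 ok; rule 3 ok.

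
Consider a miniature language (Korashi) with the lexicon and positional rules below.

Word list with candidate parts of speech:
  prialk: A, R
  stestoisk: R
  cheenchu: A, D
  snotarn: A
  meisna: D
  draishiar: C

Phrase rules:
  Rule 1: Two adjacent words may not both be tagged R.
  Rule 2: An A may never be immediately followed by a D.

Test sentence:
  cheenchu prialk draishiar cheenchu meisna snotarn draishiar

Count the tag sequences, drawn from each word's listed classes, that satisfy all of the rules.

4

Candidates per position — 1:cheenchu {A,D}; 2:prialk {A,R}; 3:draishiar {C}; 4:cheenchu {A,D}; 5:meisna {D}; 6:snotarn {A}; 7:draishiar {C}.
There are 8 candidate sequences in total.
The sequences that satisfy every rule: A A C D D A C; A R C D D A C; D A C D D A C; D R C D D A C.
Count = 4.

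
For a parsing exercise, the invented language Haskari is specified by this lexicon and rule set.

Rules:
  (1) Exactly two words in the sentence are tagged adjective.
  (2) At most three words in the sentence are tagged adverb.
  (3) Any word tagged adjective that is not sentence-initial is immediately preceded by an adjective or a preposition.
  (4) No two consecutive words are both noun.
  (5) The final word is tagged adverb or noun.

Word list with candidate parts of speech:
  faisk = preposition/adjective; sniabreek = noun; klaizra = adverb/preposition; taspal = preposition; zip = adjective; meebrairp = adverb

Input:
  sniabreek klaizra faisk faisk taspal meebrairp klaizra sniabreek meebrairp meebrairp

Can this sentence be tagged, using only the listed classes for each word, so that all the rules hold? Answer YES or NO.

Candidates per position — 1:sniabreek {noun}; 2:klaizra {adverb,preposition}; 3:faisk {preposition,adjective}; 4:faisk {preposition,adjective}; 5:taspal {preposition}; 6:meebrairp {adverb}; 7:klaizra {adverb,preposition}; 8:sniabreek {noun}; 9:meebrairp {adverb}; 10:meebrairp {adverb}.
One satisfying assignment: noun preposition adjective adjective preposition adverb preposition noun adverb adverb.
Checking: rule 1 ok; rule 2 ok; rule 3 ok; rule 4 ok; rule 5 ok.

YES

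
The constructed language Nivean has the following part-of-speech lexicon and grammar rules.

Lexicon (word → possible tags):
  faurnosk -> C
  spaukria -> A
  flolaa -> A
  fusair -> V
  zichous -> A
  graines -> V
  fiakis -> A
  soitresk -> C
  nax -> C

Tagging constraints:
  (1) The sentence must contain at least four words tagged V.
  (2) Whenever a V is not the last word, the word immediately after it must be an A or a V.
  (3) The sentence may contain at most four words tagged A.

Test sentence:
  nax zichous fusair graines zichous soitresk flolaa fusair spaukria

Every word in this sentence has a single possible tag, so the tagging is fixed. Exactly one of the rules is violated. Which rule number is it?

1

Fixed tagging: C A V V A C A V A.
Applying the rules: R1 ✗, R2 ✓, R3 ✓.
Only rule 1 fails.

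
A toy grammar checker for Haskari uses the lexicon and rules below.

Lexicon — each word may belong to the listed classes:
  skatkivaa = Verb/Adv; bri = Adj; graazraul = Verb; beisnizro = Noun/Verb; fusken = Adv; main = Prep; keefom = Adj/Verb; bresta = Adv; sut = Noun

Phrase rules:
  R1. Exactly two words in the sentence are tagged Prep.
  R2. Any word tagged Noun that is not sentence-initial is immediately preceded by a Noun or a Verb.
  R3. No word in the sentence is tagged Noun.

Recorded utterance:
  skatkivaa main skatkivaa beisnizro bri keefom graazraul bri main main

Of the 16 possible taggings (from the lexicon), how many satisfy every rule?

Candidates per position — 1:skatkivaa {Verb,Adv}; 2:main {Prep}; 3:skatkivaa {Verb,Adv}; 4:beisnizro {Noun,Verb}; 5:bri {Adj}; 6:keefom {Adj,Verb}; 7:graazraul {Verb}; 8:bri {Adj}; 9:main {Prep}; 10:main {Prep}.
There are 16 candidate sequences in total.
Rule 1 cannot be satisfied by any choice of tags from the lexicon.
So there is no consistent tagging.
Count = 0.

0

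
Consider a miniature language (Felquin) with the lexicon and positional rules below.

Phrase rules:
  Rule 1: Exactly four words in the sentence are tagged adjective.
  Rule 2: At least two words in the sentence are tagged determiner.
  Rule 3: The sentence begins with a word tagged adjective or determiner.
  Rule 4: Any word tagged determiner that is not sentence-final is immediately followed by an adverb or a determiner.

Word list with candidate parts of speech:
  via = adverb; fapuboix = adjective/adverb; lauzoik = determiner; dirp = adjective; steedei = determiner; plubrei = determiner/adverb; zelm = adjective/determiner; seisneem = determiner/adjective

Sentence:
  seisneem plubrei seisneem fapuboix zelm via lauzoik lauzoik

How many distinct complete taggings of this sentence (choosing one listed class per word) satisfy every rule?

Candidates per position — 1:seisneem {determiner,adjective}; 2:plubrei {determiner,adverb}; 3:seisneem {determiner,adjective}; 4:fapuboix {adjective,adverb}; 5:zelm {adjective,determiner}; 6:via {adverb}; 7:lauzoik {determiner}; 8:lauzoik {determiner}.
There are 32 candidate sequences in total.
The sequences that satisfy every rule: adjective adverb adjective adjective adjective adverb determiner determiner.
Count = 1.

1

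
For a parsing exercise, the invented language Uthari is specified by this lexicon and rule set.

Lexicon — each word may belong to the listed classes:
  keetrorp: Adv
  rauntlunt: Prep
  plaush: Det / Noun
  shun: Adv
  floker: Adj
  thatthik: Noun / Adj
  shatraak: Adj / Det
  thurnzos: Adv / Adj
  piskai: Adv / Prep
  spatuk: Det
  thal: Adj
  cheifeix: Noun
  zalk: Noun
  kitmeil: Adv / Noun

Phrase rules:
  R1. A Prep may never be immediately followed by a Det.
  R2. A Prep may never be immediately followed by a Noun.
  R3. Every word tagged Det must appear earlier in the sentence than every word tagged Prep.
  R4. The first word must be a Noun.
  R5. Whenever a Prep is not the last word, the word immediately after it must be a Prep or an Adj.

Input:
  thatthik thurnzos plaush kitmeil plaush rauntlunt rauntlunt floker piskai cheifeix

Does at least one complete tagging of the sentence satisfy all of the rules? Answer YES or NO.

YES

Candidates per position — 1:thatthik {Noun,Adj}; 2:thurnzos {Adv,Adj}; 3:plaush {Det,Noun}; 4:kitmeil {Adv,Noun}; 5:plaush {Det,Noun}; 6:rauntlunt {Prep}; 7:rauntlunt {Prep}; 8:floker {Adj}; 9:piskai {Adv,Prep}; 10:cheifeix {Noun}.
One satisfying assignment: Noun Adj Det Adv Noun Prep Prep Adj Adv Noun.
Check: rule 1 satisfied; rule 2 satisfied; rule 3 satisfied; rule 4 satisfied; rule 5 satisfied.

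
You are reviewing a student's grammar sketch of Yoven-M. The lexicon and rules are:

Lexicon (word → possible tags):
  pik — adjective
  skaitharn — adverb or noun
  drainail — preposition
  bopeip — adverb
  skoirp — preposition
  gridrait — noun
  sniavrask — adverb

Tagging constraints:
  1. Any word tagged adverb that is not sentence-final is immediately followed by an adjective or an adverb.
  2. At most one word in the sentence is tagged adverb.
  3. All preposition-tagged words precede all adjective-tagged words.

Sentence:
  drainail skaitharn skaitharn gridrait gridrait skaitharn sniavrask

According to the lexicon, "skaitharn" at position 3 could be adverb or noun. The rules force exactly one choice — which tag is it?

noun

Candidates per position — 1:drainail {preposition}; 2:skaitharn {adverb,noun}; 3:skaitharn {adverb,noun}; 4:gridrait {noun}; 5:gridrait {noun}; 6:skaitharn {adverb,noun}; 7:sniavrask {adverb}.
Word 2 cannot be adverb — rule 1 would then fail for every completion. It is noun.
Word 3 cannot be adverb — rule 1 would then fail for every completion. It is noun.
Word 6 cannot be adverb — rule 2 would then fail for every completion. It is noun.
That leaves exactly one tagging: preposition noun noun noun noun noun adverb.
Check: rule 1 ok; rule 2 ok; rule 3 ok.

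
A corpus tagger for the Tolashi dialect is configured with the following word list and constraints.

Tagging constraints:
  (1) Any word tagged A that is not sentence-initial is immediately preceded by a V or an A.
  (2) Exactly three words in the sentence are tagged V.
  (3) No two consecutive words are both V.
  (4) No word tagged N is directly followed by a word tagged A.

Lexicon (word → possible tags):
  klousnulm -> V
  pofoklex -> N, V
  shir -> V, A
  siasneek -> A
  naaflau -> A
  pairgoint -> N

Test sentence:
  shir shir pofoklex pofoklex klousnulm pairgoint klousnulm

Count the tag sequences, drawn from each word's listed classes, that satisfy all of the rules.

3

Candidates per position — 1:shir {V,A}; 2:shir {V,A}; 3:pofoklex {N,V}; 4:pofoklex {N,V}; 5:klousnulm {V}; 6:pairgoint {N}; 7:klousnulm {V}.
There are 16 candidate sequences in total.
The sequences that satisfy every rule: V A N N V N V; A V N N V N V; A A V N V N V.
Count = 3.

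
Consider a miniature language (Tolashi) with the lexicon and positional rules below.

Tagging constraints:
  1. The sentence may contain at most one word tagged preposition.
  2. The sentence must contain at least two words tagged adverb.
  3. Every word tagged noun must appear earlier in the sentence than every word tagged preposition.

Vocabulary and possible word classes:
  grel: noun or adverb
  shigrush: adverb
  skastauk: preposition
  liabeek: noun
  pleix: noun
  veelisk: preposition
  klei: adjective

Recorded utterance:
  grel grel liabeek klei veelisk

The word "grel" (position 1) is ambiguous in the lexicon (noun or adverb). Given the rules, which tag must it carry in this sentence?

adverb

Candidates per position — 1:grel {noun,adverb}; 2:grel {noun,adverb}; 3:liabeek {noun}; 4:klei {adjective}; 5:veelisk {preposition}.
Word 1 cannot be noun — rule 2 would then fail for every completion. It is adverb.
Word 2 cannot be noun — rule 2 would then fail for every completion. It is adverb.
The only consistent sequence is: adverb adverb noun adjective preposition.
Checking: rule 1 ✓; rule 2 ✓; rule 3 ✓.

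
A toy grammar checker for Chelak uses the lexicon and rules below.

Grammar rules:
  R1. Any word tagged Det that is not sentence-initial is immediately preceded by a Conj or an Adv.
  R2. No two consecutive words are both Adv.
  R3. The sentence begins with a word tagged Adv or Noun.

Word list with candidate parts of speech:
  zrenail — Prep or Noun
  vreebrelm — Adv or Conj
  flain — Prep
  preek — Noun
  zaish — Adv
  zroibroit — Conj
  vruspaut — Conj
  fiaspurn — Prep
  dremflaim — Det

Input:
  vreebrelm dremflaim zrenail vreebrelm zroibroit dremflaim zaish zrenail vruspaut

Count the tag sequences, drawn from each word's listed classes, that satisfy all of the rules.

8

Candidates per position — 1:vreebrelm {Adv,Conj}; 2:dremflaim {Det}; 3:zrenail {Prep,Noun}; 4:vreebrelm {Adv,Conj}; 5:zroibroit {Conj}; 6:dremflaim {Det}; 7:zaish {Adv}; 8:zrenail {Prep,Noun}; 9:vruspaut {Conj}.
There are 16 candidate sequences in total.
Checking each against the rules leaves 8 sequences.
Count = 8.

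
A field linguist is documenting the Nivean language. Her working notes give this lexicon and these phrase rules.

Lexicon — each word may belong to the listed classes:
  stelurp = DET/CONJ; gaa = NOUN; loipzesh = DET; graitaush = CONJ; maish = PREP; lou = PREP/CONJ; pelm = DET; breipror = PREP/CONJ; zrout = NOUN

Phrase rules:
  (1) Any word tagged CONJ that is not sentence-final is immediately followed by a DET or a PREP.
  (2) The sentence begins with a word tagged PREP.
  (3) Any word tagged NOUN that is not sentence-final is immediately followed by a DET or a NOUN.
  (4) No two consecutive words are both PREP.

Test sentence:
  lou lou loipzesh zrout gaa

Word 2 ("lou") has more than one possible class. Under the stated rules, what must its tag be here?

Candidates per position — 1:lou {PREP,CONJ}; 2:lou {PREP,CONJ}; 3:loipzesh {DET}; 4:zrout {NOUN}; 5:gaa {NOUN}.
If word 1 were CONJ, no tagging could satisfy rule 2; so word 1 is PREP.
If word 2 were PREP, no tagging could satisfy rule 4; so word 2 is CONJ.
The unique satisfying tagging is: PREP CONJ DET NOUN NOUN.
Verifying each rule — rule 1 ok; rule 2 ok; rule 3 ok; rule 4 ok.

CONJ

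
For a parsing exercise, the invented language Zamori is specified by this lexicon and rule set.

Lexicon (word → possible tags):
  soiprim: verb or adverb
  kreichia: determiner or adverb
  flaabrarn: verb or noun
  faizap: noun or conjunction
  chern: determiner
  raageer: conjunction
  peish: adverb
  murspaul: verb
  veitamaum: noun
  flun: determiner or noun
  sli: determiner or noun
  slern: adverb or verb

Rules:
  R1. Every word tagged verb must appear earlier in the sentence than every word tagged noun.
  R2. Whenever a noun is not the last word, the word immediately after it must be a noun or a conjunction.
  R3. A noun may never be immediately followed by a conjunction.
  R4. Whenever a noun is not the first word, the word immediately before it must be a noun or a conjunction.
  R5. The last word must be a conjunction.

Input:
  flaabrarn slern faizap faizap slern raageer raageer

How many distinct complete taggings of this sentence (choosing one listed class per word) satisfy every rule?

4

Candidates per position — 1:flaabrarn {verb,noun}; 2:slern {adverb,verb}; 3:faizap {noun,conjunction}; 4:faizap {noun,conjunction}; 5:slern {adverb,verb}; 6:raageer {conjunction}; 7:raageer {conjunction}.
There are 32 candidate sequences in total.
The sequences that satisfy every rule: verb adverb conjunction conjunction adverb conjunction conjunction; verb adverb conjunction conjunction verb conjunction conjunction; verb verb conjunction conjunction adverb conjunction conjunction; verb verb conjunction conjunction verb conjunction conjunction.
Count = 4.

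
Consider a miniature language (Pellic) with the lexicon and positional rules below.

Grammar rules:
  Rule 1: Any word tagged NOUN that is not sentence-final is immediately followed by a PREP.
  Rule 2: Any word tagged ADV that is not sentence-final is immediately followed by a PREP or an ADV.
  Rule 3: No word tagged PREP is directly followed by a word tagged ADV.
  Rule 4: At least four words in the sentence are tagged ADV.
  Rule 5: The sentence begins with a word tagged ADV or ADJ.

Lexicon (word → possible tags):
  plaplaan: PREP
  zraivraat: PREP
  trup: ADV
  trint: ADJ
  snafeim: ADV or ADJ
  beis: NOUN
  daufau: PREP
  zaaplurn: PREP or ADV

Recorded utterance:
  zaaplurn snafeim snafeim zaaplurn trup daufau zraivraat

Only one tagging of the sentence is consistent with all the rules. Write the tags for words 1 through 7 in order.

ADV ADV ADV ADV ADV PREP PREP

Candidates per position — 1:zaaplurn {PREP,ADV}; 2:snafeim {ADV,ADJ}; 3:snafeim {ADV,ADJ}; 4:zaaplurn {PREP,ADV}; 5:trup {ADV}; 6:daufau {PREP}; 7:zraivraat {PREP}.
If word 1 were PREP, no tagging could satisfy rule 5; so word 1 is ADV.
If word 2 were ADJ, no tagging could satisfy rule 2; so word 2 is ADV.
If word 3 were ADJ, no tagging could satisfy rule 2; so word 3 is ADV.
If word 4 were PREP, no tagging could satisfy rule 3; so word 4 is ADV.
So the tagging must be: ADV ADV ADV ADV ADV PREP PREP.
Check: rule 1 satisfied; rule 2 satisfied; rule 3 satisfied; rule 4 satisfied; rule 5 satisfied.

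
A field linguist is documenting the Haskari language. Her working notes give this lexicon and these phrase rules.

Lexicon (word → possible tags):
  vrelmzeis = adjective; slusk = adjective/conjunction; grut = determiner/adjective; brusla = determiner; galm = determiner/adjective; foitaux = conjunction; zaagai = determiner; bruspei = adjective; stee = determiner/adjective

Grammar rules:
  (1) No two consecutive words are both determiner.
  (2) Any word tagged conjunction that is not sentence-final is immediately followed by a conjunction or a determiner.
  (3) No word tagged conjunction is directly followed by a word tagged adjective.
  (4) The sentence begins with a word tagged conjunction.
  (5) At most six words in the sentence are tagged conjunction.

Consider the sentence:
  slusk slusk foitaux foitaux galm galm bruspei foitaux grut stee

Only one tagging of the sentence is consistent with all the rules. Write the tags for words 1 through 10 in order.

conjunction conjunction conjunction conjunction determiner adjective adjective conjunction determiner adjective

Candidates per position — 1:slusk {adjective,conjunction}; 2:slusk {adjective,conjunction}; 3:foitaux {conjunction}; 4:foitaux {conjunction}; 5:galm {determiner,adjective}; 6:galm {determiner,adjective}; 7:bruspei {adjective}; 8:foitaux {conjunction}; 9:grut {determiner,adjective}; 10:stee {determiner,adjective}.
Position 1: tagging it adjective would leave rule 4 unsatisfiable, so it must be conjunction.
Position 2: tagging it adjective would leave rule 2 unsatisfiable, so it must be conjunction.
Position 5: tagging it adjective would leave rule 2 unsatisfiable, so it must be determiner.
Position 6: tagging it determiner would leave rule 1 unsatisfiable, so it must be adjective.
Position 9: tagging it adjective would leave rule 2 unsatisfiable, so it must be determiner.
Position 10: tagging it determiner would leave rule 1 unsatisfiable, so it must be adjective.
So the tagging must be: conjunction conjunction conjunction conjunction determiner adjective adjective conjunction determiner adjective.
Rule-by-rule: rule 1 ✓; rule 2 ✓; rule 3 ✓; rule 4 ✓; rule 5 ✓.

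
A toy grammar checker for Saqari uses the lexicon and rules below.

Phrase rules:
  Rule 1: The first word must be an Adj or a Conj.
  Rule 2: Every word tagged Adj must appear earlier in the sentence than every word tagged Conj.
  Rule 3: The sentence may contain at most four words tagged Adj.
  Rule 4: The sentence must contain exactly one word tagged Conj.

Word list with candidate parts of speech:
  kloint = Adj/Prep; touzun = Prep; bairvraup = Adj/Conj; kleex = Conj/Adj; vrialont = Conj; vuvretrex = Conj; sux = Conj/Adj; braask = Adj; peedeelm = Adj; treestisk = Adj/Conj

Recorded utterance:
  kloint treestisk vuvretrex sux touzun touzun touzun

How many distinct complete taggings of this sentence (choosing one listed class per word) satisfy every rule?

Candidates per position — 1:kloint {Adj,Prep}; 2:treestisk {Adj,Conj}; 3:vuvretrex {Conj}; 4:sux {Conj,Adj}; 5:touzun {Prep}; 6:touzun {Prep}; 7:touzun {Prep}.
There are 8 candidate sequences in total.
Every candidate sequence violates at least one rule; no consistent tagging exists.
Count = 0.

0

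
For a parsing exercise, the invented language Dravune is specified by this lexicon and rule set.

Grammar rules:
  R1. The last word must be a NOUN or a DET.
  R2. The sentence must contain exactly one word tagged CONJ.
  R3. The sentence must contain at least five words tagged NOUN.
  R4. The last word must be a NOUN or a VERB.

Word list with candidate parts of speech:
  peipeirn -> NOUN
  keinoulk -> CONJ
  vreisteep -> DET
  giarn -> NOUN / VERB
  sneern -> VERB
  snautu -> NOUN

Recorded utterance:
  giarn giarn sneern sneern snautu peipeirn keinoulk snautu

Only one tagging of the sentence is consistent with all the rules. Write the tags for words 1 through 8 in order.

NOUN NOUN VERB VERB NOUN NOUN CONJ NOUN

Candidates per position — 1:giarn {NOUN,VERB}; 2:giarn {NOUN,VERB}; 3:sneern {VERB}; 4:sneern {VERB}; 5:snautu {NOUN}; 6:peipeirn {NOUN}; 7:keinoulk {CONJ}; 8:snautu {NOUN}.
At position 1, choosing VERB makes rule 3 impossible to satisfy; hence NOUN.
At position 2, choosing VERB makes rule 3 impossible to satisfy; hence NOUN.
The unique satisfying tagging is: NOUN NOUN VERB VERB NOUN NOUN CONJ NOUN.
Rule-by-rule: rule 1 ✓; rule 2 ✓; rule 3 ✓; rule 4 ✓.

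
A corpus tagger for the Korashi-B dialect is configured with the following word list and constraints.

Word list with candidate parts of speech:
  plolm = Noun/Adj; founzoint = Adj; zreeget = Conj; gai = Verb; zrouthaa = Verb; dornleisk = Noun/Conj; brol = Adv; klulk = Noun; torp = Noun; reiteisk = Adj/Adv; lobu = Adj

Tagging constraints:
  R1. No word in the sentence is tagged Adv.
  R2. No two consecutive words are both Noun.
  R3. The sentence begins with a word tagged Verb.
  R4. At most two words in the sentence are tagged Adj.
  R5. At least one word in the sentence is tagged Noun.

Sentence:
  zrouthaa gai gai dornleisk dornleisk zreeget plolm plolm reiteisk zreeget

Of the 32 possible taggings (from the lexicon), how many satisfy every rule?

Candidates per position — 1:zrouthaa {Verb}; 2:gai {Verb}; 3:gai {Verb}; 4:dornleisk {Noun,Conj}; 5:dornleisk {Noun,Conj}; 6:zreeget {Conj}; 7:plolm {Noun,Adj}; 8:plolm {Noun,Adj}; 9:reiteisk {Adj,Adv}; 10:zreeget {Conj}.
There are 32 candidate sequences in total.
Checking each against the rules leaves 6 sequences.
Count = 6.

6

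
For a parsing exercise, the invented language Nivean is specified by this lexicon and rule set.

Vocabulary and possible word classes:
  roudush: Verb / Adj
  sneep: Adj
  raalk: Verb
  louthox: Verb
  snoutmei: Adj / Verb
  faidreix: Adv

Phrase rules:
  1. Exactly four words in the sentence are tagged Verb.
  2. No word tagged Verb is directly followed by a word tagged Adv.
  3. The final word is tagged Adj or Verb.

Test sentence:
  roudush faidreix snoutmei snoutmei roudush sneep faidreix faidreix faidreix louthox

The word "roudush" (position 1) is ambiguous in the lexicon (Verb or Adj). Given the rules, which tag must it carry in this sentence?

Candidates per position — 1:roudush {Verb,Adj}; 2:faidreix {Adv}; 3:snoutmei {Adj,Verb}; 4:snoutmei {Adj,Verb}; 5:roudush {Verb,Adj}; 6:sneep {Adj}; 7:faidreix {Adv}; 8:faidreix {Adv}; 9:faidreix {Adv}; 10:louthox {Verb}.
Position 1: tagging it Verb would leave rule 2 unsatisfiable, so it must be Adj.
Position 3: tagging it Adj would leave rule 1 unsatisfiable, so it must be Verb.
Position 4: tagging it Adj would leave rule 1 unsatisfiable, so it must be Verb.
Position 5: tagging it Adj would leave rule 1 unsatisfiable, so it must be Verb.
The only consistent sequence is: Adj Adv Verb Verb Verb Adj Adv Adv Adv Verb.
Check: rule 1 satisfied; rule 2 satisfied; rule 3 satisfied.

Adj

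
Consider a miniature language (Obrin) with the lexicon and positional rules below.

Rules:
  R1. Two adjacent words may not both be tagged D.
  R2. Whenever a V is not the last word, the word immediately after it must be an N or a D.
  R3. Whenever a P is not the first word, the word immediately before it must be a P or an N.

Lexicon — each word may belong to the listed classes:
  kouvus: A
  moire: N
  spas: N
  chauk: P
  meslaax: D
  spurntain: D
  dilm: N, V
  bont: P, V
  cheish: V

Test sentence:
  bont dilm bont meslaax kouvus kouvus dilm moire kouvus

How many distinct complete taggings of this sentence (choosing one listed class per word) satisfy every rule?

Candidates per position — 1:bont {P,V}; 2:dilm {N,V}; 3:bont {P,V}; 4:meslaax {D}; 5:kouvus {A}; 6:kouvus {A}; 7:dilm {N,V}; 8:moire {N}; 9:kouvus {A}.
There are 16 candidate sequences in total.
Checking each against the rules leaves 8 sequences.
Count = 8.

8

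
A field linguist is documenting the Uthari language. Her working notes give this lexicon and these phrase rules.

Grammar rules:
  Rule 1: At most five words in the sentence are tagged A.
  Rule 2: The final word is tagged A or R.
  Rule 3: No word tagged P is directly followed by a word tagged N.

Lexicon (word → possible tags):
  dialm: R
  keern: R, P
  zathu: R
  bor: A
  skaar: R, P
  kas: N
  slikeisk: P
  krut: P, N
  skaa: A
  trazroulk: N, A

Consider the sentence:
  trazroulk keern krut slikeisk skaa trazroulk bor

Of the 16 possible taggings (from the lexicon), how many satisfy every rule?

12

Candidates per position — 1:trazroulk {N,A}; 2:keern {R,P}; 3:krut {P,N}; 4:slikeisk {P}; 5:skaa {A}; 6:trazroulk {N,A}; 7:bor {A}.
There are 16 candidate sequences in total.
Checking each against the rules leaves 12 sequences.
Count = 12.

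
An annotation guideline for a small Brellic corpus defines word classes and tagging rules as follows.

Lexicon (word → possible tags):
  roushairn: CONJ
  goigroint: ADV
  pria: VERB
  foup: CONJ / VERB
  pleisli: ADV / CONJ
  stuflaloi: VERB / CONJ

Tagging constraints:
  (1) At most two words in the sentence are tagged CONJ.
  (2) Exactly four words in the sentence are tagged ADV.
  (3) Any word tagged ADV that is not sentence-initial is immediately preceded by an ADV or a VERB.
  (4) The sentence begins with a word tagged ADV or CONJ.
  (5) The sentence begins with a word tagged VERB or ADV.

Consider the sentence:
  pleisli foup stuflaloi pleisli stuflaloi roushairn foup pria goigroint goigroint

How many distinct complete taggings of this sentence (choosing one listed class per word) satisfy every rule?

4

Candidates per position — 1:pleisli {ADV,CONJ}; 2:foup {CONJ,VERB}; 3:stuflaloi {VERB,CONJ}; 4:pleisli {ADV,CONJ}; 5:stuflaloi {VERB,CONJ}; 6:roushairn {CONJ}; 7:foup {CONJ,VERB}; 8:pria {VERB}; 9:goigroint {ADV}; 10:goigroint {ADV}.
There are 64 candidate sequences in total.
The sequences that satisfy every rule: ADV CONJ VERB ADV VERB CONJ VERB VERB ADV ADV; ADV VERB VERB ADV VERB CONJ CONJ VERB ADV ADV; ADV VERB VERB ADV VERB CONJ VERB VERB ADV ADV; ADV VERB VERB ADV CONJ CONJ VERB VERB ADV ADV.
Count = 4.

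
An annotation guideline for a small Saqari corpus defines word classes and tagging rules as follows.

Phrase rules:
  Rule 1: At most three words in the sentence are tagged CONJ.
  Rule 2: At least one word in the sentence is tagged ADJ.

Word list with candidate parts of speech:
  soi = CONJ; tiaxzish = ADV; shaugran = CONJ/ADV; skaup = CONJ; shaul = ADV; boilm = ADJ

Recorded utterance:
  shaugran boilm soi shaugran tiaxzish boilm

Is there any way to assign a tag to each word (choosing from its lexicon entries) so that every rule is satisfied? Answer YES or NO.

YES

Candidates per position — 1:shaugran {CONJ,ADV}; 2:boilm {ADJ}; 3:soi {CONJ}; 4:shaugran {CONJ,ADV}; 5:tiaxzish {ADV}; 6:boilm {ADJ}.
One satisfying assignment: CONJ ADJ CONJ ADV ADV ADJ.
Rule-by-rule: rule 1 ok; rule 2 ok.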